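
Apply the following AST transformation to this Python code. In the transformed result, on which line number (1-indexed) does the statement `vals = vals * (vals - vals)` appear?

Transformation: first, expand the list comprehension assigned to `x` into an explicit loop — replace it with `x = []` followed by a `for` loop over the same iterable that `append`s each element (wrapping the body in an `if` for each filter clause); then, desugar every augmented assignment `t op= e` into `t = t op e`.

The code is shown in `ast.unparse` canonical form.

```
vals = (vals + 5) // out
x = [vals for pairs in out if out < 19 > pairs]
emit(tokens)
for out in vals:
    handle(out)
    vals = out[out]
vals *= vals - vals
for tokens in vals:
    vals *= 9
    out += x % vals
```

10

Transformed code:
vals = (vals + 5) // out
x = []
for pairs in out:
    if out < 19 > pairs:
        x.append(vals)
emit(tokens)
for out in vals:
    handle(out)
    vals = out[out]
vals = vals * (vals - vals)
for tokens in vals:
    vals = vals * 9
    out = out + x % vals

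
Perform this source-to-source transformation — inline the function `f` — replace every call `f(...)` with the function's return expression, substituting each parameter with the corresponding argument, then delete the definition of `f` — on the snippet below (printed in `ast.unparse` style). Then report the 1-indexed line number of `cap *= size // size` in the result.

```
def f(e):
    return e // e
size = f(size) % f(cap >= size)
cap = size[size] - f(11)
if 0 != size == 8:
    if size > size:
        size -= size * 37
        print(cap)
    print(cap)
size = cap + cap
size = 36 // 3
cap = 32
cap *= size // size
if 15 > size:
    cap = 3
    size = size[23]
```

Transformed code:
size = size // size % ((cap >= size) // (cap >= size))
cap = size[size] - 11 // 11
if 0 != size == 8:
    if size > size:
        size -= size * 37
        print(cap)
    print(cap)
size = cap + cap
size = 36 // 3
cap = 32
cap *= size // size
if 15 > size:
    cap = 3
    size = size[23]

11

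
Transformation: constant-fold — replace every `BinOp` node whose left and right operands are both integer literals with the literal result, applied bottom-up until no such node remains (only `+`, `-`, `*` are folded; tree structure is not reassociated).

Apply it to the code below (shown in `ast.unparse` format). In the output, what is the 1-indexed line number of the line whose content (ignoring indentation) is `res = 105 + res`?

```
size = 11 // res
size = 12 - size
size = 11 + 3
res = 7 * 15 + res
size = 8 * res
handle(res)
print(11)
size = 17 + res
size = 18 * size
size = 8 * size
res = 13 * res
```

Transformed code:
size = 11 // res
size = 12 - size
size = 14
res = 105 + res
size = 8 * res
handle(res)
print(11)
size = 17 + res
size = 18 * size
size = 8 * size
res = 13 * res

4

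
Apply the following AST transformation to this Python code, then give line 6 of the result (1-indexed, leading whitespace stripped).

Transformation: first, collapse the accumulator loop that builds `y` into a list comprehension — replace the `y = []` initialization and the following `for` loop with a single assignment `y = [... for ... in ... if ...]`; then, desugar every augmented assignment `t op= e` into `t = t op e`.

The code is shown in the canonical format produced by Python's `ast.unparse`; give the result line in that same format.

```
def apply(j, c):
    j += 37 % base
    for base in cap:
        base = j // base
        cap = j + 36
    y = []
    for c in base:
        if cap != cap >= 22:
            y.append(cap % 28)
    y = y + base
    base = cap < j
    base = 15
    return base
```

y = [cap % 28 for c in base if cap != cap >= 22]

Transformed code:
def apply(j, c):
    j = j + 37 % base
    for base in cap:
        base = j // base
        cap = j + 36
    y = [cap % 28 for c in base if cap != cap >= 22]
    y = y + base
    base = cap < j
    base = 15
    return base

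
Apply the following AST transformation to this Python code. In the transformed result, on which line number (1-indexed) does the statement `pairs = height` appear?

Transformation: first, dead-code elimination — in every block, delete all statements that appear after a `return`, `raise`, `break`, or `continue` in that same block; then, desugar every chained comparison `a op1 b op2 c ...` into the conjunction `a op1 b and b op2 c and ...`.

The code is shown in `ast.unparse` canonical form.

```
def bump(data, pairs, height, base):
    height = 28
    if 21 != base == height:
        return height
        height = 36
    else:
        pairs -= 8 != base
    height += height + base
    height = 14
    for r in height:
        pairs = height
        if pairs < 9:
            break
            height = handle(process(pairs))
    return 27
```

10

Transformed code:
def bump(data, pairs, height, base):
    height = 28
    if 21 != base and base == height:
        return height
    else:
        pairs -= 8 != base
    height += height + base
    height = 14
    for r in height:
        pairs = height
        if pairs < 9:
            break
    return 27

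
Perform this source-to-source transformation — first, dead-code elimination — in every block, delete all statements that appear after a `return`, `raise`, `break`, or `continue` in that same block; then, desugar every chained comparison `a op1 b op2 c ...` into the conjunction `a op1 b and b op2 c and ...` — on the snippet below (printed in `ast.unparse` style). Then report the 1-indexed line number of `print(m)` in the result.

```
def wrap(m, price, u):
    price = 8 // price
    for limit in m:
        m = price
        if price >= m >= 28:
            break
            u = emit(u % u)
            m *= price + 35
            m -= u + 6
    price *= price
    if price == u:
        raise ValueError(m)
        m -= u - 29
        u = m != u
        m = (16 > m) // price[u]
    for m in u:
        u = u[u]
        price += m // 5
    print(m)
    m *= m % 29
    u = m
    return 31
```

13

Transformed code:
def wrap(m, price, u):
    price = 8 // price
    for limit in m:
        m = price
        if price >= m and m >= 28:
            break
    price *= price
    if price == u:
        raise ValueError(m)
    for m in u:
        u = u[u]
        price += m // 5
    print(m)
    m *= m % 29
    u = m
    return 31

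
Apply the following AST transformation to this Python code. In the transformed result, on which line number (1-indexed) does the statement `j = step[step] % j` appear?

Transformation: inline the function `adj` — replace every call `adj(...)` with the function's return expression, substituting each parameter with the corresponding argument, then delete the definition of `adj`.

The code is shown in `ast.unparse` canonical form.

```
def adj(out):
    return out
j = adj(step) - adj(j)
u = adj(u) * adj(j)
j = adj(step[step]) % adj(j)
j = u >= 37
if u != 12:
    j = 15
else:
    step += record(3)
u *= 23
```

3

Transformed code:
j = step - j
u = u * j
j = step[step] % j
j = u >= 37
if u != 12:
    j = 15
else:
    step += record(3)
u *= 23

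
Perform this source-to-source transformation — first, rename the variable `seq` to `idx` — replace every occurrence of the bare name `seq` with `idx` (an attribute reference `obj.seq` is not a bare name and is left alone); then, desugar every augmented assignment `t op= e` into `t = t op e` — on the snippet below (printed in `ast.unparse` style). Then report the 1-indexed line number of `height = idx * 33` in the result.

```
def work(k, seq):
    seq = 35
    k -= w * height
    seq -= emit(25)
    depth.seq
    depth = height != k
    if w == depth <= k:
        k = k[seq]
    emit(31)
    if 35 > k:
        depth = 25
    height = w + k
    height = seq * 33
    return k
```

13

Transformed code:
def work(k, idx):
    idx = 35
    k = k - w * height
    idx = idx - emit(25)
    depth.seq
    depth = height != k
    if w == depth <= k:
        k = k[idx]
    emit(31)
    if 35 > k:
        depth = 25
    height = w + k
    height = idx * 33
    return k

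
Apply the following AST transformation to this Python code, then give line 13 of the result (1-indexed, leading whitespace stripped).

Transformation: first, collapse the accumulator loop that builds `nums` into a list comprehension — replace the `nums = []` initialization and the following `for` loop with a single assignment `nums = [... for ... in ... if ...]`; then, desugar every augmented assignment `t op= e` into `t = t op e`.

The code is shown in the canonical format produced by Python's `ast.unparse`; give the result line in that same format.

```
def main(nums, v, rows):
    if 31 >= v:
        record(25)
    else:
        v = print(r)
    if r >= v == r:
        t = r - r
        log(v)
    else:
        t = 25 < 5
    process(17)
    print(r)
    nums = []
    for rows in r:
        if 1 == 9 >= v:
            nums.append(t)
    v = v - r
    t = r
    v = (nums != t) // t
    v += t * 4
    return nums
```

nums = [t for rows in r if 1 == 9 >= v]

Transformed code:
def main(nums, v, rows):
    if 31 >= v:
        record(25)
    else:
        v = print(r)
    if r >= v == r:
        t = r - r
        log(v)
    else:
        t = 25 < 5
    process(17)
    print(r)
    nums = [t for rows in r if 1 == 9 >= v]
    v = v - r
    t = r
    v = (nums != t) // t
    v = v + t * 4
    return nums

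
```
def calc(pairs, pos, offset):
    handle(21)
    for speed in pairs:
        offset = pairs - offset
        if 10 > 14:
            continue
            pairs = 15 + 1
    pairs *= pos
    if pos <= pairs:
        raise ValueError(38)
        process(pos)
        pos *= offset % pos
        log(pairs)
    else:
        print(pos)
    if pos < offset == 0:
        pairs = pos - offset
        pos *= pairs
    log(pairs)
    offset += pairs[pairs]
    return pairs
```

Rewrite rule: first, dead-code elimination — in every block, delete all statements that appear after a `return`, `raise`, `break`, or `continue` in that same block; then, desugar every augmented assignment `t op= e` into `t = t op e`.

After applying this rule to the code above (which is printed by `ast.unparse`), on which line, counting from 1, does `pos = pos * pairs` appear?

Transformed code:
def calc(pairs, pos, offset):
    handle(21)
    for speed in pairs:
        offset = pairs - offset
        if 10 > 14:
            continue
    pairs = pairs * pos
    if pos <= pairs:
        raise ValueError(38)
    else:
        print(pos)
    if pos < offset == 0:
        pairs = pos - offset
        pos = pos * pairs
    log(pairs)
    offset = offset + pairs[pairs]
    return pairs

14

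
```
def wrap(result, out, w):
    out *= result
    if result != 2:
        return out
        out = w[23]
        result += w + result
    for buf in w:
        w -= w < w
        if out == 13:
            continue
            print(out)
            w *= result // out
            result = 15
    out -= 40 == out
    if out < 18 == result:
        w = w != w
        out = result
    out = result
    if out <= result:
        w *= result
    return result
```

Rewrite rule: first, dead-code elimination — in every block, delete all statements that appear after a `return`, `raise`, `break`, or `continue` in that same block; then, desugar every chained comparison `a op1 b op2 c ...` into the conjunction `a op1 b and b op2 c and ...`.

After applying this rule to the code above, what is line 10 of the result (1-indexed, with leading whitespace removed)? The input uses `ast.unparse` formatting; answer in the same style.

Transformed code:
def wrap(result, out, w):
    out *= result
    if result != 2:
        return out
    for buf in w:
        w -= w < w
        if out == 13:
            continue
    out -= 40 == out
    if out < 18 and 18 == result:
        w = w != w
        out = result
    out = result
    if out <= result:
        w *= result
    return result

if out < 18 and 18 == result:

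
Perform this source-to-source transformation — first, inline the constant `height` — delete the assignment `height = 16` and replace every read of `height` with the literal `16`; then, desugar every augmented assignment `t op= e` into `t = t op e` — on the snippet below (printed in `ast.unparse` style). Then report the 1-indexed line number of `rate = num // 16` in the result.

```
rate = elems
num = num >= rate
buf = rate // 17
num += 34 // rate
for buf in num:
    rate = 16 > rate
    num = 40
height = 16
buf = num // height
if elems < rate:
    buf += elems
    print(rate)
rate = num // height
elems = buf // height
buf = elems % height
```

Transformed code:
rate = elems
num = num >= rate
buf = rate // 17
num = num + 34 // rate
for buf in num:
    rate = 16 > rate
    num = 40
buf = num // 16
if elems < rate:
    buf = buf + elems
    print(rate)
rate = num // 16
elems = buf // 16
buf = elems % 16

12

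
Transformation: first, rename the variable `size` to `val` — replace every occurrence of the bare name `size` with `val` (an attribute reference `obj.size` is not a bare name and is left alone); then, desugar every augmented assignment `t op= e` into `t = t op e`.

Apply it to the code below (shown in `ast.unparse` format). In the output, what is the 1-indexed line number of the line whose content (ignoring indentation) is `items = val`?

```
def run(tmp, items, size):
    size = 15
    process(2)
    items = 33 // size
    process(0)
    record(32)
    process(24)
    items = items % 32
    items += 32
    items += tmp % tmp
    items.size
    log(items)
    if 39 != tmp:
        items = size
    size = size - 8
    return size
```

14

Transformed code:
def run(tmp, items, val):
    val = 15
    process(2)
    items = 33 // val
    process(0)
    record(32)
    process(24)
    items = items % 32
    items = items + 32
    items = items + tmp % tmp
    items.size
    log(items)
    if 39 != tmp:
        items = val
    val = val - 8
    return val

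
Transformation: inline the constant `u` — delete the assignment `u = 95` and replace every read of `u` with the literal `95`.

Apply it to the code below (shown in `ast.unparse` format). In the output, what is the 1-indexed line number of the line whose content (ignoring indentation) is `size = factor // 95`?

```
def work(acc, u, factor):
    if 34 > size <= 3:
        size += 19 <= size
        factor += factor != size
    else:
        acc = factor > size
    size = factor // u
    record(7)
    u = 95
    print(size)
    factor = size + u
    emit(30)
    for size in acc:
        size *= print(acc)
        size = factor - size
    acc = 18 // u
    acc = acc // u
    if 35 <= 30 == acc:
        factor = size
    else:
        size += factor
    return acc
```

7

Transformed code:
def work(acc, u, factor):
    if 34 > size <= 3:
        size += 19 <= size
        factor += factor != size
    else:
        acc = factor > size
    size = factor // 95
    record(7)
    print(size)
    factor = size + 95
    emit(30)
    for size in acc:
        size *= print(acc)
        size = factor - size
    acc = 18 // 95
    acc = acc // 95
    if 35 <= 30 == acc:
        factor = size
    else:
        size += factor
    return acc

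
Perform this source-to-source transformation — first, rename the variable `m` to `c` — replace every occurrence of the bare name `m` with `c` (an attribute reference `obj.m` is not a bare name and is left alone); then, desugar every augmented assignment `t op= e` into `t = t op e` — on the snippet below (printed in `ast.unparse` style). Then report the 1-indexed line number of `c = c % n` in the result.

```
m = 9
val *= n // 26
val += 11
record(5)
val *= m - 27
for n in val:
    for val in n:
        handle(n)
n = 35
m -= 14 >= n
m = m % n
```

11

Transformed code:
c = 9
val = val * (n // 26)
val = val + 11
record(5)
val = val * (c - 27)
for n in val:
    for val in n:
        handle(n)
n = 35
c = c - (14 >= n)
c = c % n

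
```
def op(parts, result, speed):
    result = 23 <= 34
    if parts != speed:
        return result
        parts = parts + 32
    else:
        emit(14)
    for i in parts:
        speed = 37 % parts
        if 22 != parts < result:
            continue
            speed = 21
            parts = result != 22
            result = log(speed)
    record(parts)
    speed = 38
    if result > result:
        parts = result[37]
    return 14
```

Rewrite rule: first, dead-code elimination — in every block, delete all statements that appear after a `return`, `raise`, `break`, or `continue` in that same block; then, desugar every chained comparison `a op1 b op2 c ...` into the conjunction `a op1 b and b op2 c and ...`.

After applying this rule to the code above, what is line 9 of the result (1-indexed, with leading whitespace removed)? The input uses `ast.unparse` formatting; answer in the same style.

if 22 != parts and parts < result:

Transformed code:
def op(parts, result, speed):
    result = 23 <= 34
    if parts != speed:
        return result
    else:
        emit(14)
    for i in parts:
        speed = 37 % parts
        if 22 != parts and parts < result:
            continue
    record(parts)
    speed = 38
    if result > result:
        parts = result[37]
    return 14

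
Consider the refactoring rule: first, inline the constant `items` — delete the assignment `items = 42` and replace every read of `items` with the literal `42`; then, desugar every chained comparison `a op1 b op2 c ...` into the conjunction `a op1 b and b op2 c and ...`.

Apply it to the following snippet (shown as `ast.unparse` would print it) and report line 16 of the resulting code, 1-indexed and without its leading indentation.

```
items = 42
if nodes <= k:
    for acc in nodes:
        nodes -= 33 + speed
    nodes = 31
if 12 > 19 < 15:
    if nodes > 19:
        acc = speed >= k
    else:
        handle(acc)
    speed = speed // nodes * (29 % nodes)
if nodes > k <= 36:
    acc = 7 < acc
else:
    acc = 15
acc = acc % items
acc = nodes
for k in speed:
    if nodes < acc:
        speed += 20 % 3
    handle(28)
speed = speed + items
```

acc = nodes

Transformed code:
if nodes <= k:
    for acc in nodes:
        nodes -= 33 + speed
    nodes = 31
if 12 > 19 and 19 < 15:
    if nodes > 19:
        acc = speed >= k
    else:
        handle(acc)
    speed = speed // nodes * (29 % nodes)
if nodes > k and k <= 36:
    acc = 7 < acc
else:
    acc = 15
acc = acc % 42
acc = nodes
for k in speed:
    if nodes < acc:
        speed += 20 % 3
    handle(28)
speed = speed + 42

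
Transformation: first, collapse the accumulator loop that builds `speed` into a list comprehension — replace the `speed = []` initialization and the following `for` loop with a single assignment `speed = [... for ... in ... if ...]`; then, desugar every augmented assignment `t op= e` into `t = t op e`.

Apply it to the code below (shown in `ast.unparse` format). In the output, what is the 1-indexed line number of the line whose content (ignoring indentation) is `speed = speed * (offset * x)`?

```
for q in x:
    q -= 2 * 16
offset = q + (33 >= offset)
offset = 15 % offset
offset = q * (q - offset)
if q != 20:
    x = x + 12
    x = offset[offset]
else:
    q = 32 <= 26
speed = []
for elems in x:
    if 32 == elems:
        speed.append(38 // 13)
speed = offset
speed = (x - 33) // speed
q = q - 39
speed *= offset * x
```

15

Transformed code:
for q in x:
    q = q - 2 * 16
offset = q + (33 >= offset)
offset = 15 % offset
offset = q * (q - offset)
if q != 20:
    x = x + 12
    x = offset[offset]
else:
    q = 32 <= 26
speed = [38 // 13 for elems in x if 32 == elems]
speed = offset
speed = (x - 33) // speed
q = q - 39
speed = speed * (offset * x)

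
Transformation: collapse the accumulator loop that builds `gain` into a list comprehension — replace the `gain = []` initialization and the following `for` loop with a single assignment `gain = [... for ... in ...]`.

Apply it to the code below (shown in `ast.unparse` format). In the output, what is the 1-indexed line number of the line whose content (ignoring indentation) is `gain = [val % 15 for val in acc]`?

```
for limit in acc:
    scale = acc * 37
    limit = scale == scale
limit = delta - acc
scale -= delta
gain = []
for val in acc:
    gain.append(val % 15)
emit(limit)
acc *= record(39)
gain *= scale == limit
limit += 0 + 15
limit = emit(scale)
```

6

Transformed code:
for limit in acc:
    scale = acc * 37
    limit = scale == scale
limit = delta - acc
scale -= delta
gain = [val % 15 for val in acc]
emit(limit)
acc *= record(39)
gain *= scale == limit
limit += 0 + 15
limit = emit(scale)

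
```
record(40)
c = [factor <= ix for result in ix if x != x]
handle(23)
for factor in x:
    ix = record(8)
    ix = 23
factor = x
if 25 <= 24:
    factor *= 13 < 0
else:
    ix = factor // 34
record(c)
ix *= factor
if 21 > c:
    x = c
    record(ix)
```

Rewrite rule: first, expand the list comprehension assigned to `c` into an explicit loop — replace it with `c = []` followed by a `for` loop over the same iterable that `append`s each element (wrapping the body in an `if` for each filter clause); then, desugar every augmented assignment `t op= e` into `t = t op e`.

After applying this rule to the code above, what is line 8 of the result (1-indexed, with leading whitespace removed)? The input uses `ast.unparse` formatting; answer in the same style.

ix = record(8)

Transformed code:
record(40)
c = []
for result in ix:
    if x != x:
        c.append(factor <= ix)
handle(23)
for factor in x:
    ix = record(8)
    ix = 23
factor = x
if 25 <= 24:
    factor = factor * (13 < 0)
else:
    ix = factor // 34
record(c)
ix = ix * factor
if 21 > c:
    x = c
    record(ix)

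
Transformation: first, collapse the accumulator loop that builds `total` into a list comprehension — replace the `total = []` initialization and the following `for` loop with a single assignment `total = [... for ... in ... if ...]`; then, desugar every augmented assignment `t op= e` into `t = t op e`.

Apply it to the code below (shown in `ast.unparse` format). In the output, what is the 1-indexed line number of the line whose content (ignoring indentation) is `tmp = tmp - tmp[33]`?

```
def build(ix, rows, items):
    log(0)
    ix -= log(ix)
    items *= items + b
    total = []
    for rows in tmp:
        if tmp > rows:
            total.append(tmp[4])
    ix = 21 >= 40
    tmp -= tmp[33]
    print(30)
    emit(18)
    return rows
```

7

Transformed code:
def build(ix, rows, items):
    log(0)
    ix = ix - log(ix)
    items = items * (items + b)
    total = [tmp[4] for rows in tmp if tmp > rows]
    ix = 21 >= 40
    tmp = tmp - tmp[33]
    print(30)
    emit(18)
    return rows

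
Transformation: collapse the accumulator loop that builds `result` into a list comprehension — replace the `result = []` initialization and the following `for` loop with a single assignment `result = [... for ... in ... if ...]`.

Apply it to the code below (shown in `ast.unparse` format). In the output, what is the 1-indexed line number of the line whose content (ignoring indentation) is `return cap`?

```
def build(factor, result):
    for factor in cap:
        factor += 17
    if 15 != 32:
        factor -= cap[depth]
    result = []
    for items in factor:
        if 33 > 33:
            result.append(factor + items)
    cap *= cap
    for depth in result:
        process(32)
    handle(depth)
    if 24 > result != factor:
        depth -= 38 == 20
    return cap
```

13

Transformed code:
def build(factor, result):
    for factor in cap:
        factor += 17
    if 15 != 32:
        factor -= cap[depth]
    result = [factor + items for items in factor if 33 > 33]
    cap *= cap
    for depth in result:
        process(32)
    handle(depth)
    if 24 > result != factor:
        depth -= 38 == 20
    return cap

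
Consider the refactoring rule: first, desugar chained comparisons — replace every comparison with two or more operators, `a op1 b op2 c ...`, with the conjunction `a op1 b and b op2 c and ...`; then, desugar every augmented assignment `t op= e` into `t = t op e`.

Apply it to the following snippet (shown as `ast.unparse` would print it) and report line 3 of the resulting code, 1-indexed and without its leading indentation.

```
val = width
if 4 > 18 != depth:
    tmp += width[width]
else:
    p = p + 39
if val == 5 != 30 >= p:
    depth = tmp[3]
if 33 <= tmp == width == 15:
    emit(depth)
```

tmp = tmp + width[width]

Transformed code:
val = width
if 4 > 18 and 18 != depth:
    tmp = tmp + width[width]
else:
    p = p + 39
if val == 5 and 5 != 30 and (30 >= p):
    depth = tmp[3]
if 33 <= tmp and tmp == width and (width == 15):
    emit(depth)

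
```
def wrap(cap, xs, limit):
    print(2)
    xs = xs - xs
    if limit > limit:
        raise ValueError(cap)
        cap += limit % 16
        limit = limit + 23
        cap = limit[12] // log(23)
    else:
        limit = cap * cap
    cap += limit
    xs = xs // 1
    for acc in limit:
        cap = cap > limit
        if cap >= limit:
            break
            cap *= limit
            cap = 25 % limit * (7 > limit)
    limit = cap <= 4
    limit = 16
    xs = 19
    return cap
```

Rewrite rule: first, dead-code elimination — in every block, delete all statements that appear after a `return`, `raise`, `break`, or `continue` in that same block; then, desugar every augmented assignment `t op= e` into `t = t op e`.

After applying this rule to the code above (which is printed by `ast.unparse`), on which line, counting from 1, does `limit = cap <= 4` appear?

14

Transformed code:
def wrap(cap, xs, limit):
    print(2)
    xs = xs - xs
    if limit > limit:
        raise ValueError(cap)
    else:
        limit = cap * cap
    cap = cap + limit
    xs = xs // 1
    for acc in limit:
        cap = cap > limit
        if cap >= limit:
            break
    limit = cap <= 4
    limit = 16
    xs = 19
    return cap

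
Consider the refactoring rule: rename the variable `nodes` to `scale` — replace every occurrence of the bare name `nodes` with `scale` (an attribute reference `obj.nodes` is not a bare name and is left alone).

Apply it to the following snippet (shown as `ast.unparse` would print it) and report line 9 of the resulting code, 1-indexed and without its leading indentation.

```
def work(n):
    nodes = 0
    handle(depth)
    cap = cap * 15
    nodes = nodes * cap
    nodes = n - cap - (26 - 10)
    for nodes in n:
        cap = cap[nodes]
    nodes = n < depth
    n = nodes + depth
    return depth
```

Transformed code:
def work(n):
    scale = 0
    handle(depth)
    cap = cap * 15
    scale = scale * cap
    scale = n - cap - (26 - 10)
    for scale in n:
        cap = cap[scale]
    scale = n < depth
    n = scale + depth
    return depth

scale = n < depth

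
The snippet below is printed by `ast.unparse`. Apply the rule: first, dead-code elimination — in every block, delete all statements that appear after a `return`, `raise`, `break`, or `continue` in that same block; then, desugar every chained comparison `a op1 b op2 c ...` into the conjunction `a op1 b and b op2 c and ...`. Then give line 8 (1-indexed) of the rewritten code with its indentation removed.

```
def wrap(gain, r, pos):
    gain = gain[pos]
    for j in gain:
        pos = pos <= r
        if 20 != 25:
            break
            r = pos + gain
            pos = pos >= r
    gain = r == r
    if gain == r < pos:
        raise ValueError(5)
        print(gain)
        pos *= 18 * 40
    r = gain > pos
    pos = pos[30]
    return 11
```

if gain == r and r < pos:

Transformed code:
def wrap(gain, r, pos):
    gain = gain[pos]
    for j in gain:
        pos = pos <= r
        if 20 != 25:
            break
    gain = r == r
    if gain == r and r < pos:
        raise ValueError(5)
    r = gain > pos
    pos = pos[30]
    return 11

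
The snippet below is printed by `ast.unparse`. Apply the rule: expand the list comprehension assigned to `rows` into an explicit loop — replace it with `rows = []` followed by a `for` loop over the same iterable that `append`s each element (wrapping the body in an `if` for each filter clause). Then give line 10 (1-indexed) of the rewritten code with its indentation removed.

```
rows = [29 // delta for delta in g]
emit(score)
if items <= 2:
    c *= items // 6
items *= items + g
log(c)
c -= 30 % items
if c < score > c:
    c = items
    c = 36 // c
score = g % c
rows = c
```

if c < score > c:

Transformed code:
rows = []
for delta in g:
    rows.append(29 // delta)
emit(score)
if items <= 2:
    c *= items // 6
items *= items + g
log(c)
c -= 30 % items
if c < score > c:
    c = items
    c = 36 // c
score = g % c
rows = c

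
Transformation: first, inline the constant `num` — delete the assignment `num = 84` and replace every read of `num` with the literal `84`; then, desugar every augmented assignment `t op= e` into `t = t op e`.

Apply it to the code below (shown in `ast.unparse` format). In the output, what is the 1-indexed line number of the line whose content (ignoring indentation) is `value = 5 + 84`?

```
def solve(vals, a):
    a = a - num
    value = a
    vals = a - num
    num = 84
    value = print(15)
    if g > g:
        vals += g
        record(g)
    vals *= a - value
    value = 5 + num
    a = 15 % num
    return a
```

10

Transformed code:
def solve(vals, a):
    a = a - 84
    value = a
    vals = a - 84
    value = print(15)
    if g > g:
        vals = vals + g
        record(g)
    vals = vals * (a - value)
    value = 5 + 84
    a = 15 % 84
    return a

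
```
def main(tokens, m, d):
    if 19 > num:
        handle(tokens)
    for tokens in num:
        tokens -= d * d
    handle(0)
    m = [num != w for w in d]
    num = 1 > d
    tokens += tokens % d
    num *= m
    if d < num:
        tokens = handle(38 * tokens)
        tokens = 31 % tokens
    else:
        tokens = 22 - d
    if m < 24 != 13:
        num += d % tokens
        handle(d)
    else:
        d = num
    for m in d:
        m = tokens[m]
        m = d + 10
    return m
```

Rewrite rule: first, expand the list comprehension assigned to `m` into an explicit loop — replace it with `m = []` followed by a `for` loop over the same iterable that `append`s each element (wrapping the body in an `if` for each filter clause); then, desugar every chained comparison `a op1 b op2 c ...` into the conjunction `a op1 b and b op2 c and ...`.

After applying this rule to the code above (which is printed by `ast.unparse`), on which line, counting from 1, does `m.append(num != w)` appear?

Transformed code:
def main(tokens, m, d):
    if 19 > num:
        handle(tokens)
    for tokens in num:
        tokens -= d * d
    handle(0)
    m = []
    for w in d:
        m.append(num != w)
    num = 1 > d
    tokens += tokens % d
    num *= m
    if d < num:
        tokens = handle(38 * tokens)
        tokens = 31 % tokens
    else:
        tokens = 22 - d
    if m < 24 and 24 != 13:
        num += d % tokens
        handle(d)
    else:
        d = num
    for m in d:
        m = tokens[m]
        m = d + 10
    return m

9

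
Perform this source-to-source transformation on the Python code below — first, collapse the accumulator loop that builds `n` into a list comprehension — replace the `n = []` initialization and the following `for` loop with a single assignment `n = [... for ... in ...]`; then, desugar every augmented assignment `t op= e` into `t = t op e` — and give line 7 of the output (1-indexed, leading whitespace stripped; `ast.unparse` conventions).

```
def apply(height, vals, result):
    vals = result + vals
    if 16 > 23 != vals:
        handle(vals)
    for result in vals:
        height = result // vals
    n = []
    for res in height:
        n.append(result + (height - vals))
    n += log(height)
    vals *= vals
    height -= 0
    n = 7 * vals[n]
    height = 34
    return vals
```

n = [result + (height - vals) for res in height]

Transformed code:
def apply(height, vals, result):
    vals = result + vals
    if 16 > 23 != vals:
        handle(vals)
    for result in vals:
        height = result // vals
    n = [result + (height - vals) for res in height]
    n = n + log(height)
    vals = vals * vals
    height = height - 0
    n = 7 * vals[n]
    height = 34
    return vals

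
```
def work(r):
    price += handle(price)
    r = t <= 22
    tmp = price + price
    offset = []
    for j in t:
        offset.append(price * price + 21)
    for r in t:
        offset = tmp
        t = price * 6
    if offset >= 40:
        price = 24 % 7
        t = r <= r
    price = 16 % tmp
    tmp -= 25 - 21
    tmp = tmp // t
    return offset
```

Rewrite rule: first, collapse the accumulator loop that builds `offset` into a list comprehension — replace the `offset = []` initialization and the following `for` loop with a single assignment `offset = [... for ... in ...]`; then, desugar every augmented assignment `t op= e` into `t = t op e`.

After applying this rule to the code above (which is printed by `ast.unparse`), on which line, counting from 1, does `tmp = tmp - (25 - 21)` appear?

13

Transformed code:
def work(r):
    price = price + handle(price)
    r = t <= 22
    tmp = price + price
    offset = [price * price + 21 for j in t]
    for r in t:
        offset = tmp
        t = price * 6
    if offset >= 40:
        price = 24 % 7
        t = r <= r
    price = 16 % tmp
    tmp = tmp - (25 - 21)
    tmp = tmp // t
    return offset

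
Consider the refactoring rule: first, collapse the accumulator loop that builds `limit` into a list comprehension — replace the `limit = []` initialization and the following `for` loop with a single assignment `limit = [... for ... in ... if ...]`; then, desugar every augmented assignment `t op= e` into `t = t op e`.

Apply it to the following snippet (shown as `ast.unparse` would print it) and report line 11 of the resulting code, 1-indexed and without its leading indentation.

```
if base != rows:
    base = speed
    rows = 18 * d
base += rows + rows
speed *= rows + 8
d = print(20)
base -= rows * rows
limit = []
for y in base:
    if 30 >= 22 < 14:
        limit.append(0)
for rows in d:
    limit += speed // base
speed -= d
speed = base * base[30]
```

Transformed code:
if base != rows:
    base = speed
    rows = 18 * d
base = base + (rows + rows)
speed = speed * (rows + 8)
d = print(20)
base = base - rows * rows
limit = [0 for y in base if 30 >= 22 < 14]
for rows in d:
    limit = limit + speed // base
speed = speed - d
speed = base * base[30]

speed = speed - d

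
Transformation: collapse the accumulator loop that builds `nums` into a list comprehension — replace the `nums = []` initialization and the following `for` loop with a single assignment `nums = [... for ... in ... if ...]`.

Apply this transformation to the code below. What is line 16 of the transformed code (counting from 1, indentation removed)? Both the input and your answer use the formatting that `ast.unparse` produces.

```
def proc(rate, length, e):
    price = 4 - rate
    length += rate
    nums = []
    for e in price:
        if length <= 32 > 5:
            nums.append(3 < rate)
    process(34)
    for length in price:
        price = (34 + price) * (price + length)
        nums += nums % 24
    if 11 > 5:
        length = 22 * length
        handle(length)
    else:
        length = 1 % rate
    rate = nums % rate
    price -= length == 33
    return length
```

return length

Transformed code:
def proc(rate, length, e):
    price = 4 - rate
    length += rate
    nums = [3 < rate for e in price if length <= 32 > 5]
    process(34)
    for length in price:
        price = (34 + price) * (price + length)
        nums += nums % 24
    if 11 > 5:
        length = 22 * length
        handle(length)
    else:
        length = 1 % rate
    rate = nums % rate
    price -= length == 33
    return length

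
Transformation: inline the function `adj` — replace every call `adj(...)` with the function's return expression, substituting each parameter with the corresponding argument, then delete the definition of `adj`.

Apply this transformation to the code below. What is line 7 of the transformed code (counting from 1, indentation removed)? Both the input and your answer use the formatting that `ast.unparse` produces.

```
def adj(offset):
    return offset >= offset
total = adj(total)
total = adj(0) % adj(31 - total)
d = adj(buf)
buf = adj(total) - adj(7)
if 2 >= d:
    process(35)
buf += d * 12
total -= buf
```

Transformed code:
total = total >= total
total = (0 >= 0) % (31 - total >= 31 - total)
d = buf >= buf
buf = (total >= total) - (7 >= 7)
if 2 >= d:
    process(35)
buf += d * 12
total -= buf

buf += d * 12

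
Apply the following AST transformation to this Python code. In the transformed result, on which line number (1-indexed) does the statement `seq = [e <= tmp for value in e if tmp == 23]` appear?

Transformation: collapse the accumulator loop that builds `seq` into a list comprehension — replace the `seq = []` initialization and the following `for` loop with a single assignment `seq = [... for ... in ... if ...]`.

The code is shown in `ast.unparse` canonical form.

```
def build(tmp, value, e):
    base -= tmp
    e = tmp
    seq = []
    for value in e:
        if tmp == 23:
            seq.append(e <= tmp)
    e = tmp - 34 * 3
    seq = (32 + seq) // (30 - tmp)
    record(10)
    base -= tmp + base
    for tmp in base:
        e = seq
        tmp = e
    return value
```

4

Transformed code:
def build(tmp, value, e):
    base -= tmp
    e = tmp
    seq = [e <= tmp for value in e if tmp == 23]
    e = tmp - 34 * 3
    seq = (32 + seq) // (30 - tmp)
    record(10)
    base -= tmp + base
    for tmp in base:
        e = seq
        tmp = e
    return value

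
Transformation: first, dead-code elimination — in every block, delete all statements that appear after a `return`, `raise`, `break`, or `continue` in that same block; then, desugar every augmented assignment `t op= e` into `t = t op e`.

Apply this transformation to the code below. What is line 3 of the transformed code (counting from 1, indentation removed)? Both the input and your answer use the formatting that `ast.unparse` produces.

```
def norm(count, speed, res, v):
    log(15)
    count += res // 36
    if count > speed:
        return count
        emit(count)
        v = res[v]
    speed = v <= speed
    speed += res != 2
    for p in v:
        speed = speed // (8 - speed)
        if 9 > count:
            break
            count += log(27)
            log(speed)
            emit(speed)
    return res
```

Transformed code:
def norm(count, speed, res, v):
    log(15)
    count = count + res // 36
    if count > speed:
        return count
    speed = v <= speed
    speed = speed + (res != 2)
    for p in v:
        speed = speed // (8 - speed)
        if 9 > count:
            break
    return res

count = count + res // 36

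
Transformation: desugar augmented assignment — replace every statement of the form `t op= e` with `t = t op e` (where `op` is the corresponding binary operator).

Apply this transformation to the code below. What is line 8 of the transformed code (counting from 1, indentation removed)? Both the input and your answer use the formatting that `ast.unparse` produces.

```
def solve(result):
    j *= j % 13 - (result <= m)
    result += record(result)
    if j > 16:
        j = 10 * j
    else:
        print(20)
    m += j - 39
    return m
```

m = m + (j - 39)

Transformed code:
def solve(result):
    j = j * (j % 13 - (result <= m))
    result = result + record(result)
    if j > 16:
        j = 10 * j
    else:
        print(20)
    m = m + (j - 39)
    return m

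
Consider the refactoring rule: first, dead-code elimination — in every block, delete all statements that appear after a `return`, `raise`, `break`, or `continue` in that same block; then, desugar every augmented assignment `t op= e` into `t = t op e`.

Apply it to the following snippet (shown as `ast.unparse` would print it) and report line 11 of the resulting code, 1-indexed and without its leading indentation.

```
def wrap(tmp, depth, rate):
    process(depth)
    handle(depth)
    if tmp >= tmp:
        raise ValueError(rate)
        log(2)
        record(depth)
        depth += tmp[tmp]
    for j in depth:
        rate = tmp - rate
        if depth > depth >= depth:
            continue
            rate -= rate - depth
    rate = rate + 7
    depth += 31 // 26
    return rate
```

Transformed code:
def wrap(tmp, depth, rate):
    process(depth)
    handle(depth)
    if tmp >= tmp:
        raise ValueError(rate)
    for j in depth:
        rate = tmp - rate
        if depth > depth >= depth:
            continue
    rate = rate + 7
    depth = depth + 31 // 26
    return rate

depth = depth + 31 // 26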